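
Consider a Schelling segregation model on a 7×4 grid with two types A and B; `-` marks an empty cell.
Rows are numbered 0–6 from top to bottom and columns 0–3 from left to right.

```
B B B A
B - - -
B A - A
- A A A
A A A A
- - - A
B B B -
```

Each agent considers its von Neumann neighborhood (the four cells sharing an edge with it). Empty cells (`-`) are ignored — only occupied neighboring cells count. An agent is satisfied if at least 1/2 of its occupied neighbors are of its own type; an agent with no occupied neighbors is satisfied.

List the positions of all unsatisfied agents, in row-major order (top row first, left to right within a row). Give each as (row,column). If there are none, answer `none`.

Row 0: (0,0)B 2/2 ✓ · (0,1)B 2/2 ✓ · (0,2)B 1/2 ✓ · (0,3)A 0/1 ✗
Row 1: (1,0)B 2/2 ✓
Row 2: (2,0)B 1/2 ✓ · (2,1)A 1/2 ✓ · (2,3)A 1/1 ✓
Row 3: (3,1)A 3/3 ✓ · (3,2)A 3/3 ✓ · (3,3)A 3/3 ✓
Row 4: (4,0)A 1/1 ✓ · (4,1)A 3/3 ✓ · (4,2)A 3/3 ✓ · (4,3)A 3/3 ✓
Row 5: (5,3)A 1/1 ✓
Row 6: (6,0)B 1/1 ✓ · (6,1)B 2/2 ✓ · (6,2)B 1/1 ✓

(0,3)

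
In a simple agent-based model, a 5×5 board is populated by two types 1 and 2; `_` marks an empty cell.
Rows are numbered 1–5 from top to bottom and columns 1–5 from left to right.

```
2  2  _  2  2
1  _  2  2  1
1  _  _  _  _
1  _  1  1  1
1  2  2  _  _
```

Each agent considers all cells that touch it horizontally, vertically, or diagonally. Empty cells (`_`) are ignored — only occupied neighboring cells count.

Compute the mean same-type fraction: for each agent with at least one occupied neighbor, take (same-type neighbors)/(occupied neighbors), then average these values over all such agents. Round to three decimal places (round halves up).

0.589

(1,1)2 1/2
(1,2)2 2/3
(1,4)2 3/4
(1,5)2 2/3
(2,1)1 1/3
(2,3)2 3/3
(2,4)2 3/4
(2,5)1 0/3
(3,1)1 2/2
(4,1)1 2/3
(4,3)1 1/3
(4,4)1 2/3
(4,5)1 1/1
(5,1)1 1/2
(5,2)2 1/4
(5,3)2 1/3
Sum over 16 agents: 1/2 + 2/3 + 3/4 + 2/3 + 1/3 + 3/3 + 3/4 + 0/3 + 2/2 + 2/3 + 1/3 + 2/3 + 1/1 + 1/2 + 1/4 + 1/3 = 113/12; mean = 113/12 ÷ 16 = 113/192 = 0.588541… → 0.589.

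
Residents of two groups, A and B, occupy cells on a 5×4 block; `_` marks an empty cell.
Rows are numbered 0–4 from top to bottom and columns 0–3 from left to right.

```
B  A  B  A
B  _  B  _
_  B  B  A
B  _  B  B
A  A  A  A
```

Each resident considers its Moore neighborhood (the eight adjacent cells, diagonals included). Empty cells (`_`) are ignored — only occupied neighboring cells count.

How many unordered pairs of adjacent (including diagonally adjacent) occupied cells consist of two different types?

17

Scan each occupied cell's neighbors to the right and below (and the two forward diagonals) so each pair is counted once.
From row 0: 6 unlike of 8 pairs (running 6/8).
From row 1: 1 unlike of 4 pairs (running 7/12).
From row 2: 3 unlike of 8 pairs (running 10/20).
From row 3: 7 unlike of 8 pairs (running 17/28).
From row 4: 0 unlike of 3 pairs (running 17/31).
Total adjacent occupied pairs: 31; unlike-type pairs: 17.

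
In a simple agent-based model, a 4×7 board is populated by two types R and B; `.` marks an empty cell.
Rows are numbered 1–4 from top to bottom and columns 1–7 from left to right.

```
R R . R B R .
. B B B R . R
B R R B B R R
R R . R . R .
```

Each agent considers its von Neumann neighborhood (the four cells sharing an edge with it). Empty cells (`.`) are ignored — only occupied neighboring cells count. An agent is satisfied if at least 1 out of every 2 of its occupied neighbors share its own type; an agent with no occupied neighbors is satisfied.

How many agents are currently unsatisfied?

9

Row 1: (1,1)R 1/1 satisfied · (1,2)R 1/2 satisfied · (1,4)R 0/2 not · (1,5)B 0/3 not · (1,6)R 0/1 not
Row 2: (2,2)B 1/3 not · (2,3)B 2/3 satisfied · (2,4)B 2/4 satisfied · (2,5)R 0/3 not · (2,7)R 1/1 satisfied
Row 3: (3,1)B 0/2 not · (3,2)R 2/4 satisfied · (3,3)R 1/3 not · (3,4)B 2/4 satisfied · (3,5)B 1/3 not · (3,6)R 2/3 satisfied · (3,7)R 2/2 satisfied
Row 4: (4,1)R 1/2 satisfied · (4,2)R 2/2 satisfied · (4,4)R 0/1 not · (4,6)R 1/1 satisfied
Unsatisfied: (1,4), (1,5), (1,6), (2,2), (2,5), (3,1), (3,3), (3,5), (4,4) — 9 in total.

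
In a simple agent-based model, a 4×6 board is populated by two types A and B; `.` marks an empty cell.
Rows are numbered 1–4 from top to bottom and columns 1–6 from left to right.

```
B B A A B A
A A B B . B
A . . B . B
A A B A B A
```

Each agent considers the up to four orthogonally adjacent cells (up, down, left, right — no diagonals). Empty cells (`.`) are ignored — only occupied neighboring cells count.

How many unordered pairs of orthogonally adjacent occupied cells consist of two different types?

15

Scan each occupied cell's neighbors to the right and below so each pair is counted once.
From row 1: 8 unlike of 10 pairs (running 8/10).
From row 2: 1 unlike of 6 pairs (running 9/16).
From row 3: 2 unlike of 3 pairs (running 11/19).
From row 4: 4 unlike of 5 pairs (running 15/24).
Total adjacent occupied pairs: 24; unlike-type pairs: 15.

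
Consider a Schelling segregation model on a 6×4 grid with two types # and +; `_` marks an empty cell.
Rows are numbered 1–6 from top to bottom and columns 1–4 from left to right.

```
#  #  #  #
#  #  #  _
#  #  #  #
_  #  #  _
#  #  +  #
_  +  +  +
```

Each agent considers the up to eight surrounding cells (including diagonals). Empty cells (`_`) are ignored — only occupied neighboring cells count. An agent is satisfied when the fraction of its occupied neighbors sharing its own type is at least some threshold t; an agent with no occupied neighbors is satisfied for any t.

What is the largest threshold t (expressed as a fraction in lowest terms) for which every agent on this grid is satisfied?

(1,1)# 3/3
(1,2)# 5/5
(1,3)# 4/4
(1,4)# 2/2
(2,1)# 5/5
(2,2)# 8/8
(2,3)# 7/7
(3,1)# 4/4
(3,2)# 7/7
(3,3)# 6/6
(3,4)# 3/3
(4,2)# 6/7
(4,3)# 6/7
(5,1)# 2/3
(5,2)# 3/6
(5,3)+ 3/7
(5,4)# 1/4
(6,2)+ 2/4
(6,3)+ 3/5
(6,4)+ 2/3
The smallest same-type fraction is 1/4 at (5,4), which reduces to 1/4. Any threshold above that leaves this agent unsatisfied.

1/4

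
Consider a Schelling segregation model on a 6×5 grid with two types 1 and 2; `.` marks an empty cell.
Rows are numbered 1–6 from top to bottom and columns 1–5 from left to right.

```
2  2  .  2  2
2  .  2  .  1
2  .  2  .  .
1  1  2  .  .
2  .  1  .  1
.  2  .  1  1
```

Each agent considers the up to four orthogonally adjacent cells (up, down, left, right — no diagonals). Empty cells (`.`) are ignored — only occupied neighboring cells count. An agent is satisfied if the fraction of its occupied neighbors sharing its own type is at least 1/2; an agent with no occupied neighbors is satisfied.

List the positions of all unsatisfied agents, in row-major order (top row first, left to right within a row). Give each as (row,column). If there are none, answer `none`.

(2,5), (4,1), (4,3), (5,1), (5,3)

Row 1: (1,1)2 2/2 ✓ · (1,2)2 1/1 ✓ · (1,4)2 1/1 ✓ · (1,5)2 1/2 ✓
Row 2: (2,1)2 2/2 ✓ · (2,3)2 1/1 ✓ · (2,5)1 0/1 ✗
Row 3: (3,1)2 1/2 ✓ · (3,3)2 2/2 ✓
Row 4: (4,1)1 1/3 ✗ · (4,2)1 1/2 ✓ · (4,3)2 1/3 ✗
Row 5: (5,1)2 0/1 ✗ · (5,3)1 0/1 ✗ · (5,5)1 1/1 ✓
Row 6: (6,2)2 0/0 ✓ · (6,4)1 1/1 ✓ · (6,5)1 2/2 ✓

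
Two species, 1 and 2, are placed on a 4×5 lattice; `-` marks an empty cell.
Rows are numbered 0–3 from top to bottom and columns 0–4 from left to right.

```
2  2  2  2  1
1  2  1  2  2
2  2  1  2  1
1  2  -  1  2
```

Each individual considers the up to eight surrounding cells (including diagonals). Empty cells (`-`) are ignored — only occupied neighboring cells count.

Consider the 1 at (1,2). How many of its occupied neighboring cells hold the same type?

1

Occupied neighbors of (1,2): (0,1)=2, (0,2)=2, (0,3)=2, (1,1)=2, (1,3)=2, (2,1)=2, (2,2)=1, (2,3)=2.
Same type (1): 1 of 8.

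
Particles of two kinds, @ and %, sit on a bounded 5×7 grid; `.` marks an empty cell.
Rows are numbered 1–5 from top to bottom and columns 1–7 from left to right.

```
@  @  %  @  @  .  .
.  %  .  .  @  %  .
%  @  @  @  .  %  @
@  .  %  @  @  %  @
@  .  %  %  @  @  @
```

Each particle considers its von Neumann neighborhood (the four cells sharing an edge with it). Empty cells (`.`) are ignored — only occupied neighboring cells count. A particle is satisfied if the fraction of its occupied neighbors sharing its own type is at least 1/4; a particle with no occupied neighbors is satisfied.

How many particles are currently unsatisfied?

(1,1)@ 1/1 ok
(1,2)@ 1/3 ok
(1,3)% 0/2 unhappy
(1,4)@ 1/2 ok
(1,5)@ 2/2 ok
(2,2)% 0/2 unhappy
(2,5)@ 1/2 ok
(2,6)% 1/2 ok
(3,1)% 0/2 unhappy
(3,2)@ 1/3 ok
(3,3)@ 2/3 ok
(3,4)@ 2/2 ok
(3,6)% 2/3 ok
(3,7)@ 1/2 ok
(4,1)@ 1/2 ok
(4,3)% 1/3 ok
(4,4)@ 2/4 ok
(4,5)@ 2/3 ok
(4,6)% 1/4 ok
(4,7)@ 2/3 ok
(5,1)@ 1/1 ok
(5,3)% 2/2 ok
(5,4)% 1/3 ok
(5,5)@ 2/3 ok
(5,6)@ 2/3 ok
(5,7)@ 2/2 ok
Unsatisfied: (1,3), (2,2), (3,1) — 3 in total.

3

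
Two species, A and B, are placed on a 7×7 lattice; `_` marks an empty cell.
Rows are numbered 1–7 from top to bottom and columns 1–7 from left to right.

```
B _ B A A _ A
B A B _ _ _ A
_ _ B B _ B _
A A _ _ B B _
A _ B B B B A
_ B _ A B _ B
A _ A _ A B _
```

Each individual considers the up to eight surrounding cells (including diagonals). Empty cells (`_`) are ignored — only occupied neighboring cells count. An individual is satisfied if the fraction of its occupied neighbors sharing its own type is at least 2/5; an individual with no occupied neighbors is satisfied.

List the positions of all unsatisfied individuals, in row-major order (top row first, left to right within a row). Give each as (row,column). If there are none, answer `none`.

Row 1: (1,1)B 1/2 ✓ · (1,3)B 1/3 ✗ · (1,4)A 1/3 ✗ · (1,5)A 1/1 ✓ · (1,7)A 1/1 ✓
Row 2: (2,1)B 1/2 ✓ · (2,2)A 0/5 ✗ · (2,3)B 3/5 ✓ · (2,7)A 1/2 ✓
Row 3: (3,3)B 2/4 ✓ · (3,4)B 3/3 ✓ · (3,6)B 2/3 ✓
Row 4: (4,1)A 2/2 ✓ · (4,2)A 2/4 ✓ · (4,5)B 6/6 ✓ · (4,6)B 4/5 ✓
Row 5: (5,1)A 2/3 ✓ · (5,3)B 2/4 ✓ · (5,4)B 4/5 ✓ · (5,5)B 5/6 ✓ · (5,6)B 5/6 ✓ · (5,7)A 0/3 ✗
Row 6: (6,2)B 1/4 ✗ · (6,4)A 2/6 ✗ · (6,5)B 4/6 ✓ · (6,7)B 2/3 ✓
Row 7: (7,1)A 0/1 ✗ · (7,3)A 1/2 ✓ · (7,5)A 1/3 ✗ · (7,6)B 2/3 ✓

(1,3), (1,4), (2,2), (5,7), (6,2), (6,4), (7,1), (7,5)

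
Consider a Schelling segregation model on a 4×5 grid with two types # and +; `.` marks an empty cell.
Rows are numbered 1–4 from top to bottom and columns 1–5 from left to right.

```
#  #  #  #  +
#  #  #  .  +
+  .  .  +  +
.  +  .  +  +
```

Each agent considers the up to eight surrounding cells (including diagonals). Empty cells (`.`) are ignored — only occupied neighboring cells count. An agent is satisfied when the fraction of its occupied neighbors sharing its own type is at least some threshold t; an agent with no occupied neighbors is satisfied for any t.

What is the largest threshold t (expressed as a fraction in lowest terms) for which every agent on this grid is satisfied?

1/3

Row 1: (1,1)# 3/3 · (1,2)# 5/5 · (1,3)# 4/4 · (1,4)# 2/4 · (1,5)+ 1/2
Row 2: (2,1)# 3/4 · (2,2)# 5/6 · (2,3)# 4/5 · (2,5)+ 3/4
Row 3: (3,1)+ 1/3 · (3,4)+ 4/5 · (3,5)+ 4/4
Row 4: (4,2)+ 1/1 · (4,4)+ 3/3 · (4,5)+ 3/3
The smallest same-type fraction is 1/3 at (3,1), which reduces to 1/3. Any threshold above that leaves this agent unsatisfied.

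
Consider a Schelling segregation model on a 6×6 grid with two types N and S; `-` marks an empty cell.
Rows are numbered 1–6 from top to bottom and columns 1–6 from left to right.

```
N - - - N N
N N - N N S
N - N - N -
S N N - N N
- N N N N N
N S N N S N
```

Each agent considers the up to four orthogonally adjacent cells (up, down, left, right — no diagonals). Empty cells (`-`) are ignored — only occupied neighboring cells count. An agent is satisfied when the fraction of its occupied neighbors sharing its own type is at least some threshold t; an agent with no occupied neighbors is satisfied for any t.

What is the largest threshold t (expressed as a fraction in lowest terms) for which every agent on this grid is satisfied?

(1,1)N 1/1
(1,5)N 2/2
(1,6)N 1/2
(2,1)N 3/3
(2,2)N 1/1
(2,4)N 1/1
(2,5)N 3/4
(2,6)S 0/2
(3,1)N 1/2
(3,3)N 1/1
(3,5)N 2/2
(4,1)S 0/2
(4,2)N 2/3
(4,3)N 3/3
(4,5)N 3/3
(4,6)N 2/2
(5,2)N 2/3
(5,3)N 4/4
(5,4)N 3/3
(5,5)N 3/4
(5,6)N 3/3
(6,1)N 0/1
(6,2)S 0/3
(6,3)N 2/3
(6,4)N 2/3
(6,5)S 0/3
(6,6)N 1/2
The smallest same-type fraction is 0/2 at (2,6), which reduces to 0/1. Any threshold above that leaves this agent unsatisfied.

0/1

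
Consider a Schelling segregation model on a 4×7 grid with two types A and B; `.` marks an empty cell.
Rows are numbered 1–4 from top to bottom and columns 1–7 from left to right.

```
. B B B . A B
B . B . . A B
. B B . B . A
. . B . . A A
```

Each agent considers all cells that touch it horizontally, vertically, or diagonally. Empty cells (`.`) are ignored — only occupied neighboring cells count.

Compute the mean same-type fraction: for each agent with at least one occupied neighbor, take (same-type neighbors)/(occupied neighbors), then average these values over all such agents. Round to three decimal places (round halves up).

0.733

Row 1: (1,2)B 3/3 · (1,3)B 3/3 · (1,4)B 2/2 · (1,6)A 1/3 · (1,7)B 1/3
Row 2: (2,1)B 2/2 · (2,3)B 5/5 · (2,6)A 2/5 · (2,7)B 1/4
Row 3: (3,2)B 4/4 · (3,3)B 3/3 · (3,5)B 0/2 · (3,7)A 3/4
Row 4: (4,3)B 2/2 · (4,6)A 2/3 · (4,7)A 2/2
Sum over 16 agents: 3/3 + 3/3 + 2/2 + 1/3 + 1/3 + 2/2 + 5/5 + 2/5 + 1/4 + 4/4 + 3/3 + 0/2 + 3/4 + 2/2 + 2/3 + 2/2 = 176/15; mean = 176/15 ÷ 16 = 11/15 = 0.733333… → 0.733.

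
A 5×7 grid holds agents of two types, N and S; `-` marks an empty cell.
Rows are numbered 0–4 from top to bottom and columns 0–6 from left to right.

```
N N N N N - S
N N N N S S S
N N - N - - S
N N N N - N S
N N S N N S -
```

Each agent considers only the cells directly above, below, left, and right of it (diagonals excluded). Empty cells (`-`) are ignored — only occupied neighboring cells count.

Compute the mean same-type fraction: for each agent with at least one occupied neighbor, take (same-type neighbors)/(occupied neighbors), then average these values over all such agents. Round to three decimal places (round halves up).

0.779

(0,0)N 2/2
(0,1)N 3/3
(0,2)N 3/3
(0,3)N 3/3
(0,4)N 1/2
(0,6)S 1/1
(1,0)N 3/3
(1,1)N 4/4
(1,2)N 3/3
(1,3)N 3/4
(1,4)S 1/3
(1,5)S 2/2
(1,6)S 3/3
(2,0)N 3/3
(2,1)N 3/3
(2,3)N 2/2
(2,6)S 2/2
(3,0)N 3/3
(3,1)N 4/4
(3,2)N 2/3
(3,3)N 3/3
(3,5)N 0/2
(3,6)S 1/2
(4,0)N 2/2
(4,1)N 2/3
(4,2)S 0/3
(4,3)N 2/3
(4,4)N 1/2
(4,5)S 0/2
Sum over 29 agents: 2/2 + 3/3 + 3/3 + 3/3 + 1/2 + 1/1 + 3/3 + 4/4 + 3/3 + 3/4 + 1/3 + 2/2 + 3/3 + 3/3 + 3/3 + 2/2 + 2/2 + 3/3 + 4/4 + 2/3 + 3/3 + 0/2 + 1/2 + 2/2 + 2/3 + 0/3 + 2/3 + 1/2 + 0/2 = 271/12; mean = 271/12 ÷ 29 = 271/348 = 0.778735… → 0.779.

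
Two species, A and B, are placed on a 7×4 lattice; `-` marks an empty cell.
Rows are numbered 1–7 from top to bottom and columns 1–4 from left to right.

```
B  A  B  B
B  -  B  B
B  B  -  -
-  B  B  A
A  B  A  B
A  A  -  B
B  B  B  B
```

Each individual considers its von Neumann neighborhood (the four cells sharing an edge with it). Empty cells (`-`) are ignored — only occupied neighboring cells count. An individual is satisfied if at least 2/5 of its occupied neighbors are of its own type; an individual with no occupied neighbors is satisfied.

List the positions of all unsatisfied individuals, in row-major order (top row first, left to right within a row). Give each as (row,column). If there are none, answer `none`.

Row 1: (1,1)B 1/2 ok · (1,2)A 0/2 unhappy · (1,3)B 2/3 ok · (1,4)B 2/2 ok
Row 2: (2,1)B 2/2 ok · (2,3)B 2/2 ok · (2,4)B 2/2 ok
Row 3: (3,1)B 2/2 ok · (3,2)B 2/2 ok
Row 4: (4,2)B 3/3 ok · (4,3)B 1/3 unhappy · (4,4)A 0/2 unhappy
Row 5: (5,1)A 1/2 ok · (5,2)B 1/4 unhappy · (5,3)A 0/3 unhappy · (5,4)B 1/3 unhappy
Row 6: (6,1)A 2/3 ok · (6,2)A 1/3 unhappy · (6,4)B 2/2 ok
Row 7: (7,1)B 1/2 ok · (7,2)B 2/3 ok · (7,3)B 2/2 ok · (7,4)B 2/2 ok

(1,2), (4,3), (4,4), (5,2), (5,3), (5,4), (6,2)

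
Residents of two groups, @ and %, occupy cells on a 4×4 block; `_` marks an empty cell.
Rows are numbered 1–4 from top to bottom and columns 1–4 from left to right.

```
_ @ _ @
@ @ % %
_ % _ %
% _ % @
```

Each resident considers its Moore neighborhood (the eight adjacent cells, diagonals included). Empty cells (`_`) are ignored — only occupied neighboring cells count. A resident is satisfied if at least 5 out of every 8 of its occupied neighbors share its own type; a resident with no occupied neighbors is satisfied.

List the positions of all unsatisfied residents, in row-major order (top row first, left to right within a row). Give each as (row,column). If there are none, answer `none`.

Row 1: (1,2)@ 2/3 ✓ · (1,4)@ 0/2 ✗
Row 2: (2,1)@ 2/3 ✓ · (2,2)@ 2/4 ✗ · (2,3)% 3/6 ✗ · (2,4)% 2/3 ✓
Row 3: (3,2)% 3/5 ✗ · (3,4)% 3/4 ✓
Row 4: (4,1)% 1/1 ✓ · (4,3)% 2/3 ✓ · (4,4)@ 0/2 ✗

(1,4), (2,2), (2,3), (3,2), (4,4)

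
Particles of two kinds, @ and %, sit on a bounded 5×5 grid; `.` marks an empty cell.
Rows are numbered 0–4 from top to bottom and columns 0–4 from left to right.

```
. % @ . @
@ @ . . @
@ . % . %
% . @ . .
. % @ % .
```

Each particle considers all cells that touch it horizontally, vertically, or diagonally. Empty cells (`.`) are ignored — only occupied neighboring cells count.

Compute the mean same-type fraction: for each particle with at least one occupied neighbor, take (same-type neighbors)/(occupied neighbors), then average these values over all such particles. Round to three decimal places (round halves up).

Row 0: (0,1)% 0/3 · (0,2)@ 1/2 · (0,4)@ 1/1
Row 1: (1,0)@ 2/3 · (1,1)@ 3/5 · (1,4)@ 1/2
Row 2: (2,0)@ 2/3 · (2,2)% 0/2 · (2,4)% 0/1
Row 3: (3,0)% 1/2 · (3,2)@ 1/4
Row 4: (4,1)% 1/3 · (4,2)@ 1/3 · (4,3)% 0/2
Sum over 14 particles: 0/3 + 1/2 + 1/1 + 2/3 + 3/5 + 1/2 + 2/3 + 0/2 + 0/1 + 1/2 + 1/4 + 1/3 + 1/3 + 0/2 = 107/20; mean = 107/20 ÷ 14 = 107/280 = 0.382142… → 0.382.

0.382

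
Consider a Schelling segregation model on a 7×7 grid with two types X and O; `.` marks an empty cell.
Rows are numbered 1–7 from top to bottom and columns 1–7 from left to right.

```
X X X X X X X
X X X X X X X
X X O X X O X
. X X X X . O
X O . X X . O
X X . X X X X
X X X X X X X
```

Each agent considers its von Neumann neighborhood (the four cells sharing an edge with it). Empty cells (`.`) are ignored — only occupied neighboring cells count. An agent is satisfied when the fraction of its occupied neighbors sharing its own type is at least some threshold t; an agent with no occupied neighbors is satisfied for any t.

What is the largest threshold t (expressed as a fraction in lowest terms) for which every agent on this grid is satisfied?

(1,1)X 2/2
(1,2)X 3/3
(1,3)X 3/3
(1,4)X 3/3
(1,5)X 3/3
(1,6)X 3/3
(1,7)X 2/2
(2,1)X 3/3
(2,2)X 4/4
(2,3)X 3/4
(2,4)X 4/4
(2,5)X 4/4
(2,6)X 3/4
(2,7)X 3/3
(3,1)X 2/2
(3,2)X 3/4
(3,3)O 0/4
(3,4)X 3/4
(3,5)X 3/4
(3,6)O 0/3
(3,7)X 1/3
(4,2)X 2/3
(4,3)X 2/3
(4,4)X 4/4
(4,5)X 3/3
(4,7)O 1/2
(5,1)X 1/2
(5,2)O 0/3
(5,4)X 3/3
(5,5)X 3/3
(5,7)O 1/2
(6,1)X 3/3
(6,2)X 2/3
(6,4)X 3/3
(6,5)X 4/4
(6,6)X 3/3
(6,7)X 2/3
(7,1)X 2/2
(7,2)X 3/3
(7,3)X 2/2
(7,4)X 3/3
(7,5)X 3/3
(7,6)X 3/3
(7,7)X 2/2
The smallest same-type fraction is 0/4 at (3,3), which reduces to 0/1. Any threshold above that leaves this agent unsatisfied.

0/1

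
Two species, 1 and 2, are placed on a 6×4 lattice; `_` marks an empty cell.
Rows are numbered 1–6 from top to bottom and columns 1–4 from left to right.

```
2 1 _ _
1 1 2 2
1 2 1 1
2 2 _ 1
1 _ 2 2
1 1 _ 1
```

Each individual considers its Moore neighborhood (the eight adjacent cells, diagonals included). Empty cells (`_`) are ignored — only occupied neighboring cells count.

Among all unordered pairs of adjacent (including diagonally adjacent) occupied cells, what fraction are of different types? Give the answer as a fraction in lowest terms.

Scan each occupied cell's neighbors to the right and below (and the two forward diagonals) so each pair is counted once.
From row 1: 4 unlike of 6 pairs (running 4/6).
From row 2: 7 unlike of 13 pairs (running 11/19).
From row 3: 5 unlike of 10 pairs (running 16/29).
From row 4: 4 unlike of 6 pairs (running 20/35).
From row 5: 3 unlike of 6 pairs (running 23/41).
From row 6: 0 unlike of 1 pairs (running 23/42).
Total adjacent occupied pairs: 42; unlike-type pairs: 23.
23/42 is already in lowest terms.

23/42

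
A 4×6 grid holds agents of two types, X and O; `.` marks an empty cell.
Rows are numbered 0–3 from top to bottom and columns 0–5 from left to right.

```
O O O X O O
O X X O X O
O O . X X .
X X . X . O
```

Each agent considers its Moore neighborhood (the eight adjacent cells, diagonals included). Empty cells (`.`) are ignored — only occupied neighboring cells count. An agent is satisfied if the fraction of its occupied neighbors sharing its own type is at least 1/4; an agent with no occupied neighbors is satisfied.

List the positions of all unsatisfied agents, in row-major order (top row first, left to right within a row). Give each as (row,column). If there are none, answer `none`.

Row 0: (0,0)O 2/3 ok · (0,1)O 3/5 ok · (0,2)O 2/5 ok · (0,3)X 2/5 ok · (0,4)O 3/5 ok · (0,5)O 2/3 ok
Row 1: (1,0)O 4/5 ok · (1,1)X 1/7 unhappy · (1,2)X 3/7 ok · (1,3)O 2/7 ok · (1,4)X 3/7 ok · (1,5)O 2/4 ok
Row 2: (2,0)O 2/5 ok · (2,1)O 2/6 ok · (2,3)X 4/5 ok · (2,4)X 3/6 ok
Row 3: (3,0)X 1/3 ok · (3,1)X 1/3 ok · (3,3)X 2/2 ok · (3,5)O 0/1 unhappy

(1,1), (3,5)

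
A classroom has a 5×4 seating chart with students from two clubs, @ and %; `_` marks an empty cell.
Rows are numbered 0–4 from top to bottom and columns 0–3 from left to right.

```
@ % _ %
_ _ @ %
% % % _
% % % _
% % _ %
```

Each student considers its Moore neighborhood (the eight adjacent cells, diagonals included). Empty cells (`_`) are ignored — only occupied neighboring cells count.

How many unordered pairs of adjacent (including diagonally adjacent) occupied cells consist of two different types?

6

Scan each occupied cell's neighbors to the right and below (and the two forward diagonals) so each pair is counted once.
Row 0: @(0,0)–%(0,1)≠ %(0,1)–@(1,2)≠ %(0,3)–%(1,3)= %(0,3)–@(1,2)≠  → 3/4 unlike.
Row 1: @(1,2)–%(1,3)≠ @(1,2)–%(2,2)≠ @(1,2)–%(2,1)≠ %(1,3)–%(2,2)=  → 3/4 unlike.
Row 2: %(2,0)–%(2,1)= %(2,0)–%(3,0)= %(2,0)–%(3,1)= %(2,1)–%(2,2)= %(2,1)–%(3,1)= %(2,1)–%(3,2)= %(2,1)–%(3,0)= %(2,2)–%(3,2)= %(2,2)–%(3,1)=  → 0/9 unlike.
Row 3: %(3,0)–%(3,1)= %(3,0)–%(4,0)= %(3,0)–%(4,1)= %(3,1)–%(3,2)= %(3,1)–%(4,1)= %(3,1)–%(4,0)= %(3,2)–%(4,3)= %(3,2)–%(4,1)=  → 0/8 unlike.
Row 4: %(4,0)–%(4,1)=  → 0/1 unlike.
Total adjacent occupied pairs: 26; unlike-type pairs: 6.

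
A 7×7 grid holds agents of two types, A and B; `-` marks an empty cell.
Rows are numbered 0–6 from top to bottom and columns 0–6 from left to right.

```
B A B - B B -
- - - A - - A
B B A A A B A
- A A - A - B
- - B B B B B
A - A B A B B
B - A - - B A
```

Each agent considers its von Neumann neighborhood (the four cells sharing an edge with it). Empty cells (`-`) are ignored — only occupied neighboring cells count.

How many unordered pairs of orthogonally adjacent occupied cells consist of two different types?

Scan each occupied cell's neighbors to the right and below so each pair is counted once.
From row 0: 2 unlike of 3 pairs (running 2/3).
From row 1: 0 unlike of 2 pairs (running 2/5).
From row 2: 5 unlike of 10 pairs (running 7/15).
From row 3: 2 unlike of 4 pairs (running 9/19).
From row 4: 2 unlike of 9 pairs (running 11/28).
From row 5: 5 unlike of 8 pairs (running 16/36).
From row 6: 1 unlike of 1 pairs (running 17/37).
Total adjacent occupied pairs: 37; unlike-type pairs: 17.

17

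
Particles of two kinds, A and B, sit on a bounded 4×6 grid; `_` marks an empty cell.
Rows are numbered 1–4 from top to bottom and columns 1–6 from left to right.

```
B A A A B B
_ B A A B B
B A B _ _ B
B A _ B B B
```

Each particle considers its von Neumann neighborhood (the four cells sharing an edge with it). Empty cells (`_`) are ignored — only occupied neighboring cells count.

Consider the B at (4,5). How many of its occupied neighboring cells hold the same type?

Occupied neighbors of (4,5): (4,4)=B, (4,6)=B.
Same type (B): 2 of 2.

2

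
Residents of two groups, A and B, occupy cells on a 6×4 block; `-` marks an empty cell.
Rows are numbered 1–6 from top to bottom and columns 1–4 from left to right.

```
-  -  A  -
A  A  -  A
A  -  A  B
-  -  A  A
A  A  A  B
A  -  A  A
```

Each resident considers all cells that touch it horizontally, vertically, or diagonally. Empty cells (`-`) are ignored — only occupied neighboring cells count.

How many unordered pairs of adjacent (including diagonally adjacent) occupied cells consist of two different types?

Scan each occupied cell's neighbors to the right and below (and the two forward diagonals) so each pair is counted once.
Row 1: A(1,3)–A(2,4)= A(1,3)–A(2,2)=  → 0/2 unlike.
Row 2: A(2,1)–A(2,2)= A(2,1)–A(3,1)= A(2,2)–A(3,3)= A(2,2)–A(3,1)= A(2,4)–B(3,4)≠ A(2,4)–A(3,3)=  → 1/6 unlike.
Row 3: A(3,3)–B(3,4)≠ A(3,3)–A(4,3)= A(3,3)–A(4,4)= B(3,4)–A(4,4)≠ B(3,4)–A(4,3)≠  → 3/5 unlike.
Row 4: A(4,3)–A(4,4)= A(4,3)–A(5,3)= A(4,3)–B(5,4)≠ A(4,3)–A(5,2)= A(4,4)–B(5,4)≠ A(4,4)–A(5,3)=  → 2/6 unlike.
Row 5: A(5,1)–A(5,2)= A(5,1)–A(6,1)= A(5,2)–A(5,3)= A(5,2)–A(6,3)= A(5,2)–A(6,1)= A(5,3)–B(5,4)≠ A(5,3)–A(6,3)= A(5,3)–A(6,4)= B(5,4)–A(6,4)≠ B(5,4)–A(6,3)≠  → 3/10 unlike.
Row 6: A(6,3)–A(6,4)=  → 0/1 unlike.
Total adjacent occupied pairs: 30; unlike-type pairs: 9.

9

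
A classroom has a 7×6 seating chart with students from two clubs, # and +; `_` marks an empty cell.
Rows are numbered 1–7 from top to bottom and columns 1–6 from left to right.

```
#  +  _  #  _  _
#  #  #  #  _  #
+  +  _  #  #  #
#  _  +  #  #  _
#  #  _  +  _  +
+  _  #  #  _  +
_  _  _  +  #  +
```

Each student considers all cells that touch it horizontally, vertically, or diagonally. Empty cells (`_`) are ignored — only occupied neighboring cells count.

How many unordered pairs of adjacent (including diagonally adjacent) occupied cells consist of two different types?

Scan each occupied cell's neighbors to the right and below (and the two forward diagonals) so each pair is counted once.
From row 1: 4 unlike of 8 pairs (running 4/8).
From row 2: 5 unlike of 13 pairs (running 9/21).
From row 3: 3 unlike of 12 pairs (running 12/33).
From row 4: 5 unlike of 9 pairs (running 17/42).
From row 5: 4 unlike of 7 pairs (running 21/49).
From row 6: 3 unlike of 6 pairs (running 24/55).
From row 7: 2 unlike of 2 pairs (running 26/57).
Total adjacent occupied pairs: 57; unlike-type pairs: 26.

26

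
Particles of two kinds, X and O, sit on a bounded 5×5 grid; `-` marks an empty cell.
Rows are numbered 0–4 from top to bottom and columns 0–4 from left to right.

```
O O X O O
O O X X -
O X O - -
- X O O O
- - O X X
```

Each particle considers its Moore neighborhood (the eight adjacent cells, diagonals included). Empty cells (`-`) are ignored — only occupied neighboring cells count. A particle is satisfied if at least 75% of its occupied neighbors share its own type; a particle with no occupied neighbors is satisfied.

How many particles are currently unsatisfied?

Row 0: (0,0)O 3/3 ✓ · (0,1)O 3/5 ✗ · (0,2)X 2/5 ✗ · (0,3)O 1/4 ✗ · (0,4)O 1/2 ✗
Row 1: (1,0)O 4/5 ✓ · (1,1)O 5/8 ✗ · (1,2)X 3/7 ✗ · (1,3)X 2/5 ✗
Row 2: (2,0)O 2/4 ✗ · (2,1)X 2/7 ✗ · (2,2)O 3/7 ✗
Row 3: (3,1)X 1/5 ✗ · (3,2)O 3/6 ✗ · (3,3)O 4/6 ✗ · (3,4)O 1/3 ✗
Row 4: (4,2)O 2/4 ✗ · (4,3)X 1/5 ✗ · (4,4)X 1/3 ✗
Unsatisfied: (0,1), (0,2), (0,3), (0,4), (1,1), (1,2), (1,3), (2,0), (2,1), (2,2), (3,1), (3,2), (3,3), (3,4), (4,2), (4,3), (4,4) — 17 in total.

17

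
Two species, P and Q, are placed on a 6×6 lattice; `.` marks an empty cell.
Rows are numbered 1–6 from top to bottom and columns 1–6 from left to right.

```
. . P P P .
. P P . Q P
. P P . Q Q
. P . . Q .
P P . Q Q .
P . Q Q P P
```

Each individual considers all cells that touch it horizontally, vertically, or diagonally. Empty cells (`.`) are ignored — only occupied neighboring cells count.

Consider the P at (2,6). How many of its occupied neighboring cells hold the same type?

Occupied neighbors of (2,6): (1,5)=P, (2,5)=Q, (3,5)=Q, (3,6)=Q.
Same type (P): 1 of 4.

1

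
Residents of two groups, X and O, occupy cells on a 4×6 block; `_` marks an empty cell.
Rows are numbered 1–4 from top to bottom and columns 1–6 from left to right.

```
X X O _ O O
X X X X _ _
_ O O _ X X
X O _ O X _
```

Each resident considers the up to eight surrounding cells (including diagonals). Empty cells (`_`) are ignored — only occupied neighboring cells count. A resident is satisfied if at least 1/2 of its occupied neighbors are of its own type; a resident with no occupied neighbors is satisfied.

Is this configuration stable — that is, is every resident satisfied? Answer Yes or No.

No

(1,1)X 3/3 ok
(1,2)X 4/5 ok
(1,3)O 0/4 unhappy
(1,5)O 1/2 ok
(1,6)O 1/1 ok
(2,1)X 3/4 ok
(2,2)X 4/7 ok
(2,3)X 3/6 ok
(2,4)X 2/5 unhappy
(3,2)O 2/6 unhappy
(3,3)O 3/6 ok
(3,5)X 3/4 ok
(3,6)X 2/2 ok
(4,1)X 0/2 unhappy
(4,2)O 2/3 ok
(4,4)O 1/3 unhappy
(4,5)X 2/3 ok
For instance (1,3) has only 0/4 same-type neighbors, below 1/2.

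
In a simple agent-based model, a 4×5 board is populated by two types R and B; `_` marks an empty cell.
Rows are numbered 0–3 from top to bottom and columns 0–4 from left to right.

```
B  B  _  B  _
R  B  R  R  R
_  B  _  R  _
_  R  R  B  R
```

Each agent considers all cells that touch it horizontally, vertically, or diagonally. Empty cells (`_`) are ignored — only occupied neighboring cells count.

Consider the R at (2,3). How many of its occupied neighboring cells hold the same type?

Occupied neighbors of (2,3): (1,2)=R, (1,3)=R, (1,4)=R, (3,2)=R, (3,3)=B, (3,4)=R.
Same type (R): 5 of 6.

5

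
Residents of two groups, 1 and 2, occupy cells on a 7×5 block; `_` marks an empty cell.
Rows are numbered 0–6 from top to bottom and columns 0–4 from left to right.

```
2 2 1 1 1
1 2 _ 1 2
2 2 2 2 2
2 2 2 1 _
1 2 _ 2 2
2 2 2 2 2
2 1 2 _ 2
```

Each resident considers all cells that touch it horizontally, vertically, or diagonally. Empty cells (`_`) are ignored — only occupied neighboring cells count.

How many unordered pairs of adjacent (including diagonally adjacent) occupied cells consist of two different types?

29

Scan each occupied cell's neighbors to the right and below (and the two forward diagonals) so each pair is counted once.
Row 0: 2(0,0)–2(0,1)= 2(0,0)–1(1,0)≠ 2(0,0)–2(1,1)= 2(0,1)–1(0,2)≠ 2(0,1)–2(1,1)= 2(0,1)–1(1,0)≠ 1(0,2)–1(0,3)= 1(0,2)–1(1,3)= 1(0,2)–2(1,1)≠ 1(0,3)–1(0,4)= 1(0,3)–1(1,3)= 1(0,3)–2(1,4)≠ 1(0,4)–2(1,4)≠ 1(0,4)–1(1,3)=  → 6/14 unlike.
Row 1: 1(1,0)–2(1,1)≠ 1(1,0)–2(2,0)≠ 1(1,0)–2(2,1)≠ 2(1,1)–2(2,1)= 2(1,1)–2(2,2)= 2(1,1)–2(2,0)= 1(1,3)–2(1,4)≠ 1(1,3)–2(2,3)≠ 1(1,3)–2(2,4)≠ 1(1,3)–2(2,2)≠ 2(1,4)–2(2,4)= 2(1,4)–2(2,3)=  → 7/12 unlike.
Row 2: 2(2,0)–2(2,1)= 2(2,0)–2(3,0)= 2(2,0)–2(3,1)= 2(2,1)–2(2,2)= 2(2,1)–2(3,1)= 2(2,1)–2(3,2)= 2(2,1)–2(3,0)= 2(2,2)–2(2,3)= 2(2,2)–2(3,2)= 2(2,2)–1(3,3)≠ 2(2,2)–2(3,1)= 2(2,3)–2(2,4)= 2(2,3)–1(3,3)≠ 2(2,3)–2(3,2)= 2(2,4)–1(3,3)≠  → 3/15 unlike.
Row 3: 2(3,0)–2(3,1)= 2(3,0)–1(4,0)≠ 2(3,0)–2(4,1)= 2(3,1)–2(3,2)= 2(3,1)–2(4,1)= 2(3,1)–1(4,0)≠ 2(3,2)–1(3,3)≠ 2(3,2)–2(4,3)= 2(3,2)–2(4,1)= 1(3,3)–2(4,3)≠ 1(3,3)–2(4,4)≠  → 5/11 unlike.
Row 4: 1(4,0)–2(4,1)≠ 1(4,0)–2(5,0)≠ 1(4,0)–2(5,1)≠ 2(4,1)–2(5,1)= 2(4,1)–2(5,2)= 2(4,1)–2(5,0)= 2(4,3)–2(4,4)= 2(4,3)–2(5,3)= 2(4,3)–2(5,4)= 2(4,3)–2(5,2)= 2(4,4)–2(5,4)= 2(4,4)–2(5,3)=  → 3/12 unlike.
Row 5: 2(5,0)–2(5,1)= 2(5,0)–2(6,0)= 2(5,0)–1(6,1)≠ 2(5,1)–2(5,2)= 2(5,1)–1(6,1)≠ 2(5,1)–2(6,2)= 2(5,1)–2(6,0)= 2(5,2)–2(5,3)= 2(5,2)–2(6,2)= 2(5,2)–1(6,1)≠ 2(5,3)–2(5,4)= 2(5,3)–2(6,4)= 2(5,3)–2(6,2)= 2(5,4)–2(6,4)=  → 3/14 unlike.
Row 6: 2(6,0)–1(6,1)≠ 1(6,1)–2(6,2)≠  → 2/2 unlike.
Total adjacent occupied pairs: 80; unlike-type pairs: 29.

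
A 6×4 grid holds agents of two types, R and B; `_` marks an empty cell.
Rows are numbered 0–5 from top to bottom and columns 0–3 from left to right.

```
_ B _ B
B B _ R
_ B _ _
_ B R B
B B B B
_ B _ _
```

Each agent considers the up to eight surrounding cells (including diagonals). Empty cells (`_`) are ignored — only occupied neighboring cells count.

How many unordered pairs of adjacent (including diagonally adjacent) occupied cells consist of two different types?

7

Scan each occupied cell's neighbors to the right and below (and the two forward diagonals) so each pair is counted once.
From row 0: 1 unlike of 3 pairs (running 1/3).
From row 1: 0 unlike of 3 pairs (running 1/6).
From row 2: 1 unlike of 2 pairs (running 2/8).
From row 3: 5 unlike of 10 pairs (running 7/18).
From row 4: 0 unlike of 6 pairs (running 7/24).
Total adjacent occupied pairs: 24; unlike-type pairs: 7.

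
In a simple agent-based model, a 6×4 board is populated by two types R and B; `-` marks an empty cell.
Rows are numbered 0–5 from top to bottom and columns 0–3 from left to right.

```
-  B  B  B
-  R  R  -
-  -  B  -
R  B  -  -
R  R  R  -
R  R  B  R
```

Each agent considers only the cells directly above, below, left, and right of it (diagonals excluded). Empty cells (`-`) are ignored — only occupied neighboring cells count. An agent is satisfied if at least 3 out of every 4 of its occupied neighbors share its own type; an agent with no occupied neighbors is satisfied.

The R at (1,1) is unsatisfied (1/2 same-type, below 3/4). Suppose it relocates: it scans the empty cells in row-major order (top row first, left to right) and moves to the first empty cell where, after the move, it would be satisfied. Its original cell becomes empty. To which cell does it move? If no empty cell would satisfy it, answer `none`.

(1,0)

Vacating (1,1). Empty cells in order:
  (0,0): 0/1 same-type → still unsatisfied.
  (1,0): 0/0 same-type → satisfied — stop here.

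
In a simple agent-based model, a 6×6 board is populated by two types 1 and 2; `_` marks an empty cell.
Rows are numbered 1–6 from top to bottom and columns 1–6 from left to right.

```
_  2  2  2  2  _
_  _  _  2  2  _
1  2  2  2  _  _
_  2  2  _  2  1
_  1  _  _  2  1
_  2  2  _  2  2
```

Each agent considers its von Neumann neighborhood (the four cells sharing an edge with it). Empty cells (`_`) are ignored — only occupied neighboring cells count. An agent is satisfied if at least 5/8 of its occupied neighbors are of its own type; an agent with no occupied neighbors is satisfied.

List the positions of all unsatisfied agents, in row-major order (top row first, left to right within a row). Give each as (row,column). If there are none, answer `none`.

Row 1: (1,2)2 1/1 ok · (1,3)2 2/2 ok · (1,4)2 3/3 ok · (1,5)2 2/2 ok
Row 2: (2,4)2 3/3 ok · (2,5)2 2/2 ok
Row 3: (3,1)1 0/1 unhappy · (3,2)2 2/3 ok · (3,3)2 3/3 ok · (3,4)2 2/2 ok
Row 4: (4,2)2 2/3 ok · (4,3)2 2/2 ok · (4,5)2 1/2 unhappy · (4,6)1 1/2 unhappy
Row 5: (5,2)1 0/2 unhappy · (5,5)2 2/3 ok · (5,6)1 1/3 unhappy
Row 6: (6,2)2 1/2 unhappy · (6,3)2 1/1 ok · (6,5)2 2/2 ok · (6,6)2 1/2 unhappy

(3,1), (4,5), (4,6), (5,2), (5,6), (6,2), (6,6)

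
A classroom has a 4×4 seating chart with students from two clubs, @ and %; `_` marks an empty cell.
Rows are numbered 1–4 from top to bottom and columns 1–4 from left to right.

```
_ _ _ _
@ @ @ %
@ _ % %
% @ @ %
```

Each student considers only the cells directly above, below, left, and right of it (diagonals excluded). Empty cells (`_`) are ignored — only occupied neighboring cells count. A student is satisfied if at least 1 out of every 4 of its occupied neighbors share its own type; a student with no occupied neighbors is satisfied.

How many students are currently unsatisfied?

1

Row 2: (2,1)@ 2/2 ok · (2,2)@ 2/2 ok · (2,3)@ 1/3 ok · (2,4)% 1/2 ok
Row 3: (3,1)@ 1/2 ok · (3,3)% 1/3 ok · (3,4)% 3/3 ok
Row 4: (4,1)% 0/2 unhappy · (4,2)@ 1/2 ok · (4,3)@ 1/3 ok · (4,4)% 1/2 ok
Unsatisfied: (4,1) — 1 in total.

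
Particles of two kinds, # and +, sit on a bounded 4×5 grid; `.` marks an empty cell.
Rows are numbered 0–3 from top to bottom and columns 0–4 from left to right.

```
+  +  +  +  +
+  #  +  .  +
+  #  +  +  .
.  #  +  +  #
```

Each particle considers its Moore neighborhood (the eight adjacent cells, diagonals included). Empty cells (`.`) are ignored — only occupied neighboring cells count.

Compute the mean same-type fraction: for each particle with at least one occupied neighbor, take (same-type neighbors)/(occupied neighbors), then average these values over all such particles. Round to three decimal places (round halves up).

(0,0)+ 2/3
(0,1)+ 4/5
(0,2)+ 3/4
(0,3)+ 4/4
(0,4)+ 2/2
(1,0)+ 3/5
(1,1)# 1/8
(1,2)+ 5/7
(1,4)+ 3/3
(2,0)+ 1/4
(2,1)# 2/7
(2,2)+ 4/7
(2,3)+ 5/6
(3,1)# 1/4
(3,2)+ 3/5
(3,3)+ 3/4
(3,4)# 0/2
Sum over 17 particles: 2/3 + 4/5 + 3/4 + 4/4 + 2/2 + 3/5 + 1/8 + 5/7 + 3/3 + 1/4 + 2/7 + 4/7 + 5/6 + 1/4 + 3/5 + 3/4 + 0/2 = 571/56; mean = 571/56 ÷ 17 = 571/952 = 0.599789… → 0.600.

0.600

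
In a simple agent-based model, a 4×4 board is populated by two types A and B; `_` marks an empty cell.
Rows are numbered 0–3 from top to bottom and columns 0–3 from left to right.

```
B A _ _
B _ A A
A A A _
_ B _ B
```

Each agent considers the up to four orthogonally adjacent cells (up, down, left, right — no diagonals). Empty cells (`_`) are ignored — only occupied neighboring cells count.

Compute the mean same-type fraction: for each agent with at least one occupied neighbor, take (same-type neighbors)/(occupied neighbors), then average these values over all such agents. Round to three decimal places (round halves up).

0.574

(0,0)B 1/2
(0,1)A 0/1
(1,0)B 1/2
(1,2)A 2/2
(1,3)A 1/1
(2,0)A 1/2
(2,1)A 2/3
(2,2)A 2/2
(3,1)B 0/1
(3,3)B — no occupied neighbors
Sum over 9 agents: 1/2 + 0/1 + 1/2 + 2/2 + 1/1 + 1/2 + 2/3 + 2/2 + 0/1 = 31/6; mean = 31/6 ÷ 9 = 31/54 = 0.574074… → 0.574.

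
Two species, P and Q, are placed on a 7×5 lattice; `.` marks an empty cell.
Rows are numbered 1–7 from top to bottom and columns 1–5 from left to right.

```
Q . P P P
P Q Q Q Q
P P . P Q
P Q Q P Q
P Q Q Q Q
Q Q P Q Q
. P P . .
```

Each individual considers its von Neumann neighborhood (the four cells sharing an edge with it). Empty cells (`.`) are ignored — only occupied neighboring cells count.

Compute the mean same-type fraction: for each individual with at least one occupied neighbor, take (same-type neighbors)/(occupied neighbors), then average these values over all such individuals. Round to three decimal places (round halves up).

(1,1)Q 0/1
(1,3)P 1/2
(1,4)P 2/3
(1,5)P 1/2
(2,1)P 1/3
(2,2)Q 1/3
(2,3)Q 2/3
(2,4)Q 2/4
(2,5)Q 2/3
(3,1)P 3/3
(3,2)P 1/3
(3,4)P 1/3
(3,5)Q 2/3
(4,1)P 2/3
(4,2)Q 2/4
(4,3)Q 2/3
(4,4)P 1/4
(4,5)Q 2/3
(5,1)P 1/3
(5,2)Q 3/4
(5,3)Q 3/4
(5,4)Q 3/4
(5,5)Q 3/3
(6,1)Q 1/2
(6,2)Q 2/4
(6,3)P 1/4
(6,4)Q 2/3
(6,5)Q 2/2
(7,2)P 1/2
(7,3)P 2/2
Sum over 30 individuals: 0/1 + 1/2 + 2/3 + 1/2 + 1/3 + 1/3 + 2/3 + 2/4 + 2/3 + 3/3 + 1/3 + 1/3 + 2/3 + 2/3 + 2/4 + 2/3 + 1/4 + 2/3 + 1/3 + 3/4 + 3/4 + 3/4 + 3/3 + 1/2 + 2/4 + 1/4 + 2/3 + 2/2 + 1/2 + 2/2 = 69/4; mean = 69/4 ÷ 30 = 23/40 = 0.575 → 0.575.

0.575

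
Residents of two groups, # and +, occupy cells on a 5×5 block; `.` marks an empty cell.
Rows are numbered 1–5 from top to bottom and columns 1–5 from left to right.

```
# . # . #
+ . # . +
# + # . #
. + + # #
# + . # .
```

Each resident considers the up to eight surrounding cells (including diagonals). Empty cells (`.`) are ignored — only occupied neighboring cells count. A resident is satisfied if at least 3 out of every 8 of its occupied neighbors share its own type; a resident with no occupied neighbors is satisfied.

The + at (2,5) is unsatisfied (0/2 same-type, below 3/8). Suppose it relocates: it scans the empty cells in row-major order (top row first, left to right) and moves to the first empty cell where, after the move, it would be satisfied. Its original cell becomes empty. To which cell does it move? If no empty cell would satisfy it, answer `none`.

Vacating (2,5). Empty cells in order:
  (1,2): 1/4 same-type → still unsatisfied.
  (1,4): 0/3 same-type → still unsatisfied.
  (2,2): 2/7 same-type → still unsatisfied.
  (2,4): 0/5 same-type → still unsatisfied.
  (3,4): 1/6 same-type → still unsatisfied.
  (4,1): 3/5 same-type → satisfied — stop here.

(4,1)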